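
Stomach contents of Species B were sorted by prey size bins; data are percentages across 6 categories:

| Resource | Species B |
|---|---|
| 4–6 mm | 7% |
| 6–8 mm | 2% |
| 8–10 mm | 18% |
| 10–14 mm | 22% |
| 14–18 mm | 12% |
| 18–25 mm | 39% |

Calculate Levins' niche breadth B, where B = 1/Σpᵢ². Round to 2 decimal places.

Convert percentages to proportions (divide by 100).
Σpᵢ² = 0.07² + 0.02² + 0.18² + 0.22² + 0.12² + 0.39² = 0.0049 + 0.0004 + 0.0324 + 0.0484 + 0.0144 + 0.1521 = 0.2526
B = 1 / 0.2526 = 3.9588

3.96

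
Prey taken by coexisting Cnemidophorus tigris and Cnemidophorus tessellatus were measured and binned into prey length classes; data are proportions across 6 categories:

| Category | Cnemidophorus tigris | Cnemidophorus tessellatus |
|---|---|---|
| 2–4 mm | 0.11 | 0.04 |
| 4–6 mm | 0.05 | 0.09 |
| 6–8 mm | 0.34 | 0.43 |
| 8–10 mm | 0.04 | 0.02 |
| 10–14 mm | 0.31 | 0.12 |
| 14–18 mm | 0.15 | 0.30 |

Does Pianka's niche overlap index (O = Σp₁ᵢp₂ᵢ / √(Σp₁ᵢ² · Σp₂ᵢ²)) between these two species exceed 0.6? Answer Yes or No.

Σ p₁ᵢp₂ᵢ = 0.0044 + 0.0045 + 0.1462 + 0.0008 + 0.0372 + 0.0450 = 0.2381
Σp_1ᵢ² = 0.11² + 0.05² + 0.34² + 0.04² + 0.31² + 0.15² = 0.0121 + 0.0025 + 0.1156 + 0.0016 + 0.0961 + 0.0225 = 0.2504
Σp_2ᵢ² = 0.04² + 0.09² + 0.43² + 0.02² + 0.12² + 0.30² = 0.0016 + 0.0081 + 0.1849 + 0.0004 + 0.0144 + 0.0900 = 0.2994
O = 0.2381 / √(0.2504 × 0.2994) = 0.2381 / 0.27381 = 0.8696
O = 0.8696 > 0.6 → Yes.

Yes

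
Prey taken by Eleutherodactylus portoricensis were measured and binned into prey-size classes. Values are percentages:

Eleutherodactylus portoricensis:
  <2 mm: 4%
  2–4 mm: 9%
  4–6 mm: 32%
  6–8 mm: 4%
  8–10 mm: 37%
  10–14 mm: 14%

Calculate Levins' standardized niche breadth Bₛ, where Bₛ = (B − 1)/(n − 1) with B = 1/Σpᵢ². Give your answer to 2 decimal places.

0.54

Convert percentages to proportions (divide by 100).
Σpᵢ² = 0.04² + 0.09² + 0.32² + 0.04² + 0.37² + 0.14² = 0.0016 + 0.0081 + 0.1024 + 0.0016 + 0.1369 + 0.0196 = 0.2702
B = 1 / 0.2702 = 3.7010
Bₛ = (B − 1)/(n − 1) = (3.7010 − 1)/(6 − 1) = 2.7010/5 = 0.5402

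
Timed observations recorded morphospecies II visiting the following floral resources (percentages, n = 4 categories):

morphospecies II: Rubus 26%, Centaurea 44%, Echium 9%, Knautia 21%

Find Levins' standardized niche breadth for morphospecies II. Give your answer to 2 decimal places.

Convert percentages to proportions (divide by 100).
Σpᵢ² = 0.26² + 0.44² + 0.09² + 0.21² = 0.0676 + 0.1936 + 0.0081 + 0.0441 = 0.3134
B = 1 / 0.3134 = 3.1908
Bₛ = (B − 1)/(n − 1) = (3.1908 − 1)/(4 − 1) = 2.1908/3 = 0.7303

0.73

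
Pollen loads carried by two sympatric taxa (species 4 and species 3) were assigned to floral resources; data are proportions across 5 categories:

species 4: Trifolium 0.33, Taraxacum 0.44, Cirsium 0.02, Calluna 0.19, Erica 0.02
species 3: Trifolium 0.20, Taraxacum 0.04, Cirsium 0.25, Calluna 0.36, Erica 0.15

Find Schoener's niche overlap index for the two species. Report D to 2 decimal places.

0.47

Σ|p₁ᵢ − p₂ᵢ| = 0.13 + 0.40 + 0.23 + 0.17 + 0.13 = 1.06
D = 1 − ½ × 1.06 = 1 − 0.530 = 0.4700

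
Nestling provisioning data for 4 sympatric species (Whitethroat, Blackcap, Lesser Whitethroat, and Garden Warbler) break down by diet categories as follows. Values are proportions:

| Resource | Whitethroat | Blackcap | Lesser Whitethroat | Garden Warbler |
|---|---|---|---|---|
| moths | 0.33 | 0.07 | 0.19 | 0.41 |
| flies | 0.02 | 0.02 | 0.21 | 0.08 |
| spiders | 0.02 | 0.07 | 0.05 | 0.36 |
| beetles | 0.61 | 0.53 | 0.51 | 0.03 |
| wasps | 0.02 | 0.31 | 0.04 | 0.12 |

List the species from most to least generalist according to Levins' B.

Garden Warbler > Lesser Whitethroat > Blackcap > Whitethroat

Σp_Whitᵢ² = 0.33² + 0.02² + 0.02² + 0.61² + 0.02² = 0.1089 + 0.0004 + 0.0004 + 0.3721 + 0.0004 = 0.4822
B_Whit = 1 / 0.4822 = 2.0738
Σp_Blacᵢ² = 0.07² + 0.02² + 0.07² + 0.53² + 0.31² = 0.0049 + 0.0004 + 0.0049 + 0.2809 + 0.0961 = 0.3872
B_Blac = 1 / 0.3872 = 2.5826
Σp_Lessᵢ² = 0.19² + 0.21² + 0.05² + 0.51² + 0.04² = 0.0361 + 0.0441 + 0.0025 + 0.2601 + 0.0016 = 0.3444
B_Less = 1 / 0.3444 = 2.9036
Σp_Gardᵢ² = 0.41² + 0.08² + 0.36² + 0.03² + 0.12² = 0.1681 + 0.0064 + 0.1296 + 0.0009 + 0.0144 = 0.3194
B_Gard = 1 / 0.3194 = 3.1309
Ranking by B (broadest → narrowest): Garden Warbler (3.13) > Lesser Whitethroat (2.90) > Blackcap (2.58) > Whitethroat (2.07)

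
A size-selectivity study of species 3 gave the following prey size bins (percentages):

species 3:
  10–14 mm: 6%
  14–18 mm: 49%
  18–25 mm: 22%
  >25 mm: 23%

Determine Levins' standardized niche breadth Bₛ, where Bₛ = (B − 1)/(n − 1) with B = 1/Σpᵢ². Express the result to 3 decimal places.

0.633

Convert percentages to proportions (divide by 100).
Σpᵢ² = 0.06² + 0.49² + 0.22² + 0.23² = 0.0036 + 0.2401 + 0.0484 + 0.0529 = 0.3450
B = 1 / 0.3450 = 2.89855
Bₛ = (B − 1)/(n − 1) = (2.89855 − 1)/(4 − 1) = 1.89855/3 = 0.63285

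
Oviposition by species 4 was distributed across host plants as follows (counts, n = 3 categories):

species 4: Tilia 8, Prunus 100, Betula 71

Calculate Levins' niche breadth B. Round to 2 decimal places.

2.12

Proportions for species 4 (n=179): 8/179=0.0447, 100/179=0.5587, 71/179=0.3966
Σpᵢ² = 0.0447² + 0.5587² + 0.3966² = 0.001998 + 0.312146 + 0.157292 = 0.471436
B = 1 / 0.471436 = 2.1212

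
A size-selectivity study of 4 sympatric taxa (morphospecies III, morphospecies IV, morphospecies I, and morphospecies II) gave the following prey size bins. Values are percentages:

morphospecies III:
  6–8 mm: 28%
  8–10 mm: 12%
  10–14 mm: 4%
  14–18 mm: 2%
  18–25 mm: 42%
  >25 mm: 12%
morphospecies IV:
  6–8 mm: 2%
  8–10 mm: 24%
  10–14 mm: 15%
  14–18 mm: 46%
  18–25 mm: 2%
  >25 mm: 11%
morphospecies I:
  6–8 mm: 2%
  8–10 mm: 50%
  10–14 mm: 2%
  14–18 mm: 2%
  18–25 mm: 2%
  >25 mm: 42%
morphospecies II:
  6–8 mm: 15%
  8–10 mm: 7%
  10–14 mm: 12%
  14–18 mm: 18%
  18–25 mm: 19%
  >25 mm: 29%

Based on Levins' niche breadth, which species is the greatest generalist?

morphospecies II

Convert percentages to proportions (divide by 100).
Σp_IIIᵢ² = 0.28² + 0.12² + 0.04² + 0.02² + 0.42² + 0.12² = 0.0784 + 0.0144 + 0.0016 + 0.0004 + 0.1764 + 0.0144 = 0.2856
B_III = 1 / 0.2856 = 3.5014
Σp_IVᵢ² = 0.02² + 0.24² + 0.15² + 0.46² + 0.02² + 0.11² = 0.0004 + 0.0576 + 0.0225 + 0.2116 + 0.0004 + 0.0121 = 0.3046
B_IV = 1 / 0.3046 = 3.2830
Σp_Iᵢ² = 0.02² + 0.50² + 0.02² + 0.02² + 0.02² + 0.42² = 0.0004 + 0.2500 + 0.0004 + 0.0004 + 0.0004 + 0.1764 = 0.4280
B_I = 1 / 0.4280 = 2.3364
Σp_IIᵢ² = 0.15² + 0.07² + 0.12² + 0.18² + 0.19² + 0.29² = 0.0225 + 0.0049 + 0.0144 + 0.0324 + 0.0361 + 0.0841 = 0.1944
B_II = 1 / 0.1944 = 5.1440
Highest B → broadest niche (most generalist): morphospecies II (B = 5.14).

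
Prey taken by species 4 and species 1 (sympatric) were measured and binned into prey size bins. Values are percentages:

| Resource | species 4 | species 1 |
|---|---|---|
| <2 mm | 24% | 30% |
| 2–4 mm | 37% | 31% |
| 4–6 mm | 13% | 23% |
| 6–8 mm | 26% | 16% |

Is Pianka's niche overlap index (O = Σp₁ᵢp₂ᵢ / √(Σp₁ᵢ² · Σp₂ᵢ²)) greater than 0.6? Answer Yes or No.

Convert percentages to proportions (divide by 100).
Σ p₁ᵢp₂ᵢ = 0.0720 + 0.1147 + 0.0299 + 0.0416 = 0.2582
Σp_1ᵢ² = 0.24² + 0.37² + 0.13² + 0.26² = 0.0576 + 0.1369 + 0.0169 + 0.0676 = 0.2790
Σp_2ᵢ² = 0.30² + 0.31² + 0.23² + 0.16² = 0.0900 + 0.0961 + 0.0529 + 0.0256 = 0.2646
O = 0.2582 / √(0.2790 × 0.2646) = 0.2582 / 0.27170 = 0.9503
O = 0.9503 > 0.6 → Yes.

Yes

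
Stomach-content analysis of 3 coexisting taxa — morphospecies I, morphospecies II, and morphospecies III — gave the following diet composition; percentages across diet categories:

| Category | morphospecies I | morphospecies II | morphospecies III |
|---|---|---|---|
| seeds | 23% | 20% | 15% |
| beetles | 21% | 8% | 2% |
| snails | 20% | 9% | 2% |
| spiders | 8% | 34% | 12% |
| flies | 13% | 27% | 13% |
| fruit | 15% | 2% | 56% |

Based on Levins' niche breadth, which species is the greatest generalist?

Convert percentages to proportions (divide by 100).
Σp_Iᵢ² = 0.23² + 0.21² + 0.20² + 0.08² + 0.13² + 0.15² = 0.0529 + 0.0441 + 0.0400 + 0.0064 + 0.0169 + 0.0225 = 0.1828
B_I = 1 / 0.1828 = 5.4705
Σp_IIᵢ² = 0.20² + 0.08² + 0.09² + 0.34² + 0.27² + 0.02² = 0.0400 + 0.0064 + 0.0081 + 0.1156 + 0.0729 + 0.0004 = 0.2434
B_II = 1 / 0.2434 = 4.1085
Σp_IIIᵢ² = 0.15² + 0.02² + 0.02² + 0.12² + 0.13² + 0.56² = 0.0225 + 0.0004 + 0.0004 + 0.0144 + 0.0169 + 0.3136 = 0.3682
B_III = 1 / 0.3682 = 2.7159
Highest B → broadest niche (most generalist): morphospecies I (B = 5.47).

morphospecies I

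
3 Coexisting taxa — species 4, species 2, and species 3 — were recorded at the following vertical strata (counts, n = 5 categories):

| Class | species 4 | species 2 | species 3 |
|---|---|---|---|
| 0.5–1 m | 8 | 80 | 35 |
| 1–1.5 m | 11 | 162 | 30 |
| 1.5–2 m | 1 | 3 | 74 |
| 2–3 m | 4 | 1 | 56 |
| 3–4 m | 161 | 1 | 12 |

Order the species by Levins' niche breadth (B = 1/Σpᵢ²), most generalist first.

Proportions for species 4 (n=185): 8/185=0.0432, 11/185=0.0595, 1/185=0.0054, 4/185=0.0216, 161/185=0.8703
Proportions for species 2 (n=247): 80/247=0.3239, 162/247=0.6559, 3/247=0.0121, 1/247=0.0040, 1/247=0.0040
Proportions for species 3 (n=207): 35/207=0.1691, 30/207=0.1449, 74/207=0.3575, 56/207=0.2705, 12/207=0.0580
Σp_4ᵢ² = 0.0432² + 0.0595² + 0.0054² + 0.0216² + 0.8703² = 0.001866 + 0.003540 + 0.000029 + 0.000467 + 0.757422 = 0.763324
B_4 = 1 / 0.763324 = 1.3101
Σp_2ᵢ² = 0.3239² + 0.6559² + 0.0121² + 0.0040² + 0.0040² = 0.104911 + 0.430205 + 0.000146 + 0.000016 + 0.000016 = 0.535294
B_2 = 1 / 0.535294 = 1.8681
Σp_3ᵢ² = 0.1691² + 0.1449² + 0.3575² + 0.2705² + 0.0580² = 0.028595 + 0.020996 + 0.127806 + 0.073170 + 0.003364 = 0.253931
B_3 = 1 / 0.253931 = 3.9381
Ranking by B (broadest → narrowest): species 3 (3.94) > species 2 (1.87) > species 4 (1.31)

species 3 > species 2 > species 4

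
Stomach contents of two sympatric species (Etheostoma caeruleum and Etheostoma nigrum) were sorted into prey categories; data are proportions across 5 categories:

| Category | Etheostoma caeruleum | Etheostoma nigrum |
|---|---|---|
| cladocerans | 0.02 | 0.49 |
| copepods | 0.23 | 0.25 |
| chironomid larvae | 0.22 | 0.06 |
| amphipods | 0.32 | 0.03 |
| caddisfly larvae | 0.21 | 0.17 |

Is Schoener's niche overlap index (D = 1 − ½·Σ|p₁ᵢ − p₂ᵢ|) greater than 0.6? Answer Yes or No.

Σ|p₁ᵢ − p₂ᵢ| = 0.47 + 0.02 + 0.16 + 0.29 + 0.04 = 0.98
D = 1 − ½ × 0.98 = 1 − 0.490 = 0.5100
D = 0.5100 < 0.6 → No.

No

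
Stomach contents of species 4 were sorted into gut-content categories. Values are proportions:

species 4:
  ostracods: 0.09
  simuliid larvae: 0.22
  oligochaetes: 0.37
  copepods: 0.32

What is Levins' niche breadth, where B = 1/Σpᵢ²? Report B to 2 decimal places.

Σpᵢ² = 0.09² + 0.22² + 0.37² + 0.32² = 0.0081 + 0.0484 + 0.1369 + 0.1024 = 0.2958
B = 1 / 0.2958 = 3.3807

3.38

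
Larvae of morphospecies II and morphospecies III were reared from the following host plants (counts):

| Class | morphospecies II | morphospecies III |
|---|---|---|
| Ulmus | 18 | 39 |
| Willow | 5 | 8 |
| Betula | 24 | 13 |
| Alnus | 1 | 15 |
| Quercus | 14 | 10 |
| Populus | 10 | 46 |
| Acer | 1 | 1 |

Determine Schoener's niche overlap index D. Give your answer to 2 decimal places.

0.64

Proportions for morphospecies II (n=73): 18/73=0.2466, 5/73=0.0685, 24/73=0.3288, 1/73=0.0137, 14/73=0.1918, 10/73=0.1370, 1/73=0.0137
Proportions for morphospecies III (n=132): 39/132=0.2955, 8/132=0.0606, 13/132=0.0985, 15/132=0.1136, 10/132=0.0758, 46/132=0.3485, 1/132=0.0076
Σ|p₁ᵢ − p₂ᵢ| = 0.0489 + 0.0079 + 0.2303 + 0.0999 + 0.1160 + 0.2115 + 0.0061 = 0.7206
D = 1 − ½ × 0.7206 = 1 − 0.36030 = 0.63970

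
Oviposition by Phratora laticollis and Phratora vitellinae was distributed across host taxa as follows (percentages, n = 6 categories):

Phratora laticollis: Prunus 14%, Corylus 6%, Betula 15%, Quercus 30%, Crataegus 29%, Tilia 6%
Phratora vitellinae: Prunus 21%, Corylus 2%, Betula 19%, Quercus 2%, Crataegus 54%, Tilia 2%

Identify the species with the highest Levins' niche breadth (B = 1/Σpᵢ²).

Phratora laticollis

Convert percentages to proportions (divide by 100).
Σp_latiᵢ² = 0.14² + 0.06² + 0.15² + 0.30² + 0.29² + 0.06² = 0.0196 + 0.0036 + 0.0225 + 0.0900 + 0.0841 + 0.0036 = 0.2234
B_lati = 1 / 0.2234 = 4.4763
Σp_viteᵢ² = 0.21² + 0.02² + 0.19² + 0.02² + 0.54² + 0.02² = 0.0441 + 0.0004 + 0.0361 + 0.0004 + 0.2916 + 0.0004 = 0.3730
B_vite = 1 / 0.3730 = 2.6810
Highest B → broadest niche (most generalist): Phratora laticollis (B = 4.48).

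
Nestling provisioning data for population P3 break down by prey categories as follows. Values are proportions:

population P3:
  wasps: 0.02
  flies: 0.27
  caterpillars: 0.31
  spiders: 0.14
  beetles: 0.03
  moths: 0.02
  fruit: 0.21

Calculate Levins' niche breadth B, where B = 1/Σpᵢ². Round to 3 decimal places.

Σpᵢ² = 0.02² + 0.27² + 0.31² + 0.14² + 0.03² + 0.02² + 0.21² = 0.0004 + 0.0729 + 0.0961 + 0.0196 + 0.0009 + 0.0004 + 0.0441 = 0.2344
B = 1 / 0.2344 = 4.26621

4.266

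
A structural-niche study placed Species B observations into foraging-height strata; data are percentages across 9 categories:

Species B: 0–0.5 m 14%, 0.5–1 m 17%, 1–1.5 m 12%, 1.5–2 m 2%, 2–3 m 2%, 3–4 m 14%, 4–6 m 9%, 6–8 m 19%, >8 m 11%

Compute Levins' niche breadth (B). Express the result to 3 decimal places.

7.163

Convert percentages to proportions (divide by 100).
Σpᵢ² = 0.14² + 0.17² + 0.12² + 0.02² + 0.02² + 0.14² + 0.09² + 0.19² + 0.11² = 0.0196 + 0.0289 + 0.0144 + 0.0004 + 0.0004 + 0.0196 + 0.0081 + 0.0361 + 0.0121 = 0.1396
B = 1 / 0.1396 = 7.16332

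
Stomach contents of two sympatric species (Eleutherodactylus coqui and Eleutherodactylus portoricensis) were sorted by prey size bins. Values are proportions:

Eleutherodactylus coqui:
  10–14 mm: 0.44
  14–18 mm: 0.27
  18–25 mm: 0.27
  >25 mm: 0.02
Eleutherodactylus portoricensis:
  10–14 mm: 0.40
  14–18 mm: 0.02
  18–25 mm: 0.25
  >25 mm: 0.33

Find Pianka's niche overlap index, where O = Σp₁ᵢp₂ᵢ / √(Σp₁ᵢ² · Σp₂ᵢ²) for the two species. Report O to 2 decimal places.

0.76

Σ p₁ᵢp₂ᵢ = 0.1760 + 0.0054 + 0.0675 + 0.0066 = 0.2555
Σp_1ᵢ² = 0.44² + 0.27² + 0.27² + 0.02² = 0.1936 + 0.0729 + 0.0729 + 0.0004 = 0.3398
Σp_2ᵢ² = 0.40² + 0.02² + 0.25² + 0.33² = 0.1600 + 0.0004 + 0.0625 + 0.1089 = 0.3318
O = 0.2555 / √(0.3398 × 0.3318) = 0.2555 / 0.33578 = 0.7609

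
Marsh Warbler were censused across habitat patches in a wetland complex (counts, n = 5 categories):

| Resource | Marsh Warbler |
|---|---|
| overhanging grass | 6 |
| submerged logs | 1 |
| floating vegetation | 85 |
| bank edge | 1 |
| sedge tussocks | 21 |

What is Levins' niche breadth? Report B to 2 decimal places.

Proportions for Marsh Warbler (n=114): 6/114=0.0526, 1/114=0.0088, 85/114=0.7456, 1/114=0.0088, 21/114=0.1842
Σpᵢ² = 0.0526² + 0.0088² + 0.7456² + 0.0088² + 0.1842² = 0.002767 + 0.000077 + 0.555919 + 0.000077 + 0.033930 = 0.592770
B = 1 / 0.592770 = 1.6870

1.69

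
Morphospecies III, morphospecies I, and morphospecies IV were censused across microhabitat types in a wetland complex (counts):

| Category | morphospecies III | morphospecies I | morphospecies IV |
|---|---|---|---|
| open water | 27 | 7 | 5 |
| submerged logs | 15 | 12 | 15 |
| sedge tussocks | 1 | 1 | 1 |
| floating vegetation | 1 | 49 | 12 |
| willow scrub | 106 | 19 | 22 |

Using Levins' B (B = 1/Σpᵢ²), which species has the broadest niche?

Proportions for morphospecies III (n=150): 27/150=0.1800, 15/150=0.1000, 1/150=0.0067, 1/150=0.0067, 106/150=0.7067
Proportions for morphospecies I (n=88): 7/88=0.0795, 12/88=0.1364, 1/88=0.0114, 49/88=0.5568, 19/88=0.2159
Proportions for morphospecies IV (n=55): 5/55=0.0909, 15/55=0.2727, 1/55=0.0182, 12/55=0.2182, 22/55=0.4000
Σp_IIIᵢ² = 0.1800² + 0.1000² + 0.0067² + 0.0067² + 0.7067² = 0.032400 + 0.010000 + 0.000045 + 0.000045 + 0.499425 = 0.541915
B_III = 1 / 0.541915 = 1.8453
Σp_Iᵢ² = 0.0795² + 0.1364² + 0.0114² + 0.5568² + 0.2159² = 0.006320 + 0.018605 + 0.000130 + 0.310026 + 0.046613 = 0.381694
B_I = 1 / 0.381694 = 2.6199
Σp_IVᵢ² = 0.0909² + 0.2727² + 0.0182² + 0.2182² + 0.4000² = 0.008263 + 0.074365 + 0.000331 + 0.047611 + 0.160000 = 0.290570
B_IV = 1 / 0.290570 = 3.4415
Highest B → broadest niche (most generalist): morphospecies IV (B = 3.44).

morphospecies IV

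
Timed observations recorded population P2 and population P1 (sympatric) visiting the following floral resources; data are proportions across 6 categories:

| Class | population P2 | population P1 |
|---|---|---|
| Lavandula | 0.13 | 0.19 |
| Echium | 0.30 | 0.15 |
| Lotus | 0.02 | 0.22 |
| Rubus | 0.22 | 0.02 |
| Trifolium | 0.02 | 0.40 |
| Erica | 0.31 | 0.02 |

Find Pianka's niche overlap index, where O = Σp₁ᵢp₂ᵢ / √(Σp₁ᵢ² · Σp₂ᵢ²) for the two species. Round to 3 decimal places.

0.357

Σ p₁ᵢp₂ᵢ = 0.0247 + 0.0450 + 0.0044 + 0.0044 + 0.0080 + 0.0062 = 0.0927
Σp_1ᵢ² = 0.13² + 0.30² + 0.02² + 0.22² + 0.02² + 0.31² = 0.0169 + 0.0900 + 0.0004 + 0.0484 + 0.0004 + 0.0961 = 0.2522
Σp_2ᵢ² = 0.19² + 0.15² + 0.22² + 0.02² + 0.40² + 0.02² = 0.0361 + 0.0225 + 0.0484 + 0.0004 + 0.1600 + 0.0004 = 0.2678
O = 0.0927 / √(0.2522 × 0.2678) = 0.0927 / 0.259883 = 0.35670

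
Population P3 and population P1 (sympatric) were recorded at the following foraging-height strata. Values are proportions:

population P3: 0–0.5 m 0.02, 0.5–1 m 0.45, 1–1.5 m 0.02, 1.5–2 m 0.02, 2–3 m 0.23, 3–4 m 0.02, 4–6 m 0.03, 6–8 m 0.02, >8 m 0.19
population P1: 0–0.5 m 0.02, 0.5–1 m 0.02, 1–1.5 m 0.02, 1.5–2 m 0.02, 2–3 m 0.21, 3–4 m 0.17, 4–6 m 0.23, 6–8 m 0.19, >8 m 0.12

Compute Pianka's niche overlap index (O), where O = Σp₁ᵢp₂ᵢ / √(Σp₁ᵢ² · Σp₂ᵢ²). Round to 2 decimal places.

0.42

Σ p₁ᵢp₂ᵢ = 0.0004 + 0.0090 + 0.0004 + 0.0004 + 0.0483 + 0.0034 + 0.0069 + 0.0038 + 0.0228 = 0.0954
Σp_1ᵢ² = 0.02² + 0.45² + 0.02² + 0.02² + 0.23² + 0.02² + 0.03² + 0.02² + 0.19² = 0.0004 + 0.2025 + 0.0004 + 0.0004 + 0.0529 + 0.0004 + 0.0009 + 0.0004 + 0.0361 = 0.2944
Σp_2ᵢ² = 0.02² + 0.02² + 0.02² + 0.02² + 0.21² + 0.17² + 0.23² + 0.19² + 0.12² = 0.0004 + 0.0004 + 0.0004 + 0.0004 + 0.0441 + 0.0289 + 0.0529 + 0.0361 + 0.0144 = 0.1780
O = 0.0954 / √(0.2944 × 0.1780) = 0.0954 / 0.22892 = 0.4167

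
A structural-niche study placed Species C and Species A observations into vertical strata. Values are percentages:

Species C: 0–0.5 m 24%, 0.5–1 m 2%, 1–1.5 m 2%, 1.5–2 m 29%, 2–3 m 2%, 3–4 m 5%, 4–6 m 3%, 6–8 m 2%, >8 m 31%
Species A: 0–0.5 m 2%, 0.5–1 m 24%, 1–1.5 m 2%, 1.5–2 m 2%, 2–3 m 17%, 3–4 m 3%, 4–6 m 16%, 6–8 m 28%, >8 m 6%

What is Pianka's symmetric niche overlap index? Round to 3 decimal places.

Convert percentages to proportions (divide by 100).
Σ p₁ᵢp₂ᵢ = 0.0048 + 0.0048 + 0.0004 + 0.0058 + 0.0034 + 0.0015 + 0.0048 + 0.0056 + 0.0186 = 0.0497
Σp_1ᵢ² = 0.24² + 0.02² + 0.02² + 0.29² + 0.02² + 0.05² + 0.03² + 0.02² + 0.31² = 0.0576 + 0.0004 + 0.0004 + 0.0841 + 0.0004 + 0.0025 + 0.0009 + 0.0004 + 0.0961 = 0.2428
Σp_2ᵢ² = 0.02² + 0.24² + 0.02² + 0.02² + 0.17² + 0.03² + 0.16² + 0.28² + 0.06² = 0.0004 + 0.0576 + 0.0004 + 0.0004 + 0.0289 + 0.0009 + 0.0256 + 0.0784 + 0.0036 = 0.1962
O = 0.0497 / √(0.2428 × 0.1962) = 0.0497 / 0.218260 = 0.22771

0.228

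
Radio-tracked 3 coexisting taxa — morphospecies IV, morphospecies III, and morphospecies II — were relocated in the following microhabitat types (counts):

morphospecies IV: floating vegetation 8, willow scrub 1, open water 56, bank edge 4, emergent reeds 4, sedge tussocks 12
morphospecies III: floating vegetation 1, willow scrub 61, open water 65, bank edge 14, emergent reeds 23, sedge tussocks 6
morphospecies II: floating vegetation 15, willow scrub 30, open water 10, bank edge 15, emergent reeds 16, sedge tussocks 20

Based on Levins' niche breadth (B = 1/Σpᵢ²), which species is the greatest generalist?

Proportions for morphospecies IV (n=85): 8/85=0.0941, 1/85=0.0118, 56/85=0.6588, 4/85=0.0471, 4/85=0.0471, 12/85=0.1412
Proportions for morphospecies III (n=170): 1/170=0.0059, 61/170=0.3588, 65/170=0.3824, 14/170=0.0824, 23/170=0.1353, 6/170=0.0353
Proportions for morphospecies II (n=106): 15/106=0.1415, 30/106=0.2830, 10/106=0.0943, 15/106=0.1415, 16/106=0.1509, 20/106=0.1887
Σp_IVᵢ² = 0.0941² + 0.0118² + 0.6588² + 0.0471² + 0.0471² + 0.1412² = 0.008855 + 0.000139 + 0.434017 + 0.002218 + 0.002218 + 0.019937 = 0.467384
B_IV = 1 / 0.467384 = 2.1396
Σp_IIIᵢ² = 0.0059² + 0.3588² + 0.3824² + 0.0824² + 0.1353² + 0.0353² = 0.000035 + 0.128737 + 0.146230 + 0.006790 + 0.018306 + 0.001246 = 0.301344
B_III = 1 / 0.301344 = 3.3185
Σp_IIᵢ² = 0.1415² + 0.2830² + 0.0943² + 0.1415² + 0.1509² + 0.1887² = 0.020022 + 0.080089 + 0.008892 + 0.020022 + 0.022771 + 0.035608 = 0.187404
B_II = 1 / 0.187404 = 5.3361
Highest B → broadest niche (most generalist): morphospecies II (B = 5.34).

morphospecies II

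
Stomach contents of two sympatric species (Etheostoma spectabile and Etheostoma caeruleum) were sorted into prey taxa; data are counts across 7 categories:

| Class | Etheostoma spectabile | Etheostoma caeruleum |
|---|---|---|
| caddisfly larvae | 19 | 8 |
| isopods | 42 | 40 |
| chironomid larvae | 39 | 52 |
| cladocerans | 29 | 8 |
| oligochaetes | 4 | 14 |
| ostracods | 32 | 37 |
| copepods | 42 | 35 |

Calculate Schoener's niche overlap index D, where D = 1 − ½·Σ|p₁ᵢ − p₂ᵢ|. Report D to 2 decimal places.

0.83

Proportions for Etheostoma spectabile (n=207): 19/207=0.0918, 42/207=0.2029, 39/207=0.1884, 29/207=0.1401, 4/207=0.0193, 32/207=0.1546, 42/207=0.2029
Proportions for Etheostoma caeruleum (n=194): 8/194=0.0412, 40/194=0.2062, 52/194=0.2680, 8/194=0.0412, 14/194=0.0722, 37/194=0.1907, 35/194=0.1804
Σ|p₁ᵢ − p₂ᵢ| = 0.0506 + 0.0033 + 0.0796 + 0.0989 + 0.0529 + 0.0361 + 0.0225 = 0.3439
D = 1 − ½ × 0.3439 = 1 − 0.17195 = 0.82805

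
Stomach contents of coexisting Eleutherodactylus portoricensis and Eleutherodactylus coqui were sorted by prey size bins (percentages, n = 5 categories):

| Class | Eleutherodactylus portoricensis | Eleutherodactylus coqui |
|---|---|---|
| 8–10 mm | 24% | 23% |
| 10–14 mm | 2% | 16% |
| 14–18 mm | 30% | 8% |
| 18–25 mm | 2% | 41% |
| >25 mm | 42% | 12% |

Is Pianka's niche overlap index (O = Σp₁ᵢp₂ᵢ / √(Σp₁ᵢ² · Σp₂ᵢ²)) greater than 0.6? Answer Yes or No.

No

Convert percentages to proportions (divide by 100).
Σ p₁ᵢp₂ᵢ = 0.0552 + 0.0032 + 0.0240 + 0.0082 + 0.0504 = 0.1410
Σp_1ᵢ² = 0.24² + 0.02² + 0.30² + 0.02² + 0.42² = 0.0576 + 0.0004 + 0.0900 + 0.0004 + 0.1764 = 0.3248
Σp_2ᵢ² = 0.23² + 0.16² + 0.08² + 0.41² + 0.12² = 0.0529 + 0.0256 + 0.0064 + 0.1681 + 0.0144 = 0.2674
O = 0.1410 / √(0.3248 × 0.2674) = 0.1410 / 0.29471 = 0.4784
O = 0.4784 < 0.6 → No.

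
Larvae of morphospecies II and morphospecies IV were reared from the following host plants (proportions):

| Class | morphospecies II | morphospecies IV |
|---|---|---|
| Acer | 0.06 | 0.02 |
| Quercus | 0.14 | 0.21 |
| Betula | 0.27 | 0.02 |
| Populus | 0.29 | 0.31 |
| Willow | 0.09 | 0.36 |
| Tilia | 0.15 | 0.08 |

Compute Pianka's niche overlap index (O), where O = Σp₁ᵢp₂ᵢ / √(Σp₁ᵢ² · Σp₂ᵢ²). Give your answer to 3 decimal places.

0.705

Σ p₁ᵢp₂ᵢ = 0.0012 + 0.0294 + 0.0054 + 0.0899 + 0.0324 + 0.0120 = 0.1703
Σp_1ᵢ² = 0.06² + 0.14² + 0.27² + 0.29² + 0.09² + 0.15² = 0.0036 + 0.0196 + 0.0729 + 0.0841 + 0.0081 + 0.0225 = 0.2108
Σp_2ᵢ² = 0.02² + 0.21² + 0.02² + 0.31² + 0.36² + 0.08² = 0.0004 + 0.0441 + 0.0004 + 0.0961 + 0.1296 + 0.0064 = 0.2770
O = 0.1703 / √(0.2108 × 0.2770) = 0.1703 / 0.241644 = 0.70476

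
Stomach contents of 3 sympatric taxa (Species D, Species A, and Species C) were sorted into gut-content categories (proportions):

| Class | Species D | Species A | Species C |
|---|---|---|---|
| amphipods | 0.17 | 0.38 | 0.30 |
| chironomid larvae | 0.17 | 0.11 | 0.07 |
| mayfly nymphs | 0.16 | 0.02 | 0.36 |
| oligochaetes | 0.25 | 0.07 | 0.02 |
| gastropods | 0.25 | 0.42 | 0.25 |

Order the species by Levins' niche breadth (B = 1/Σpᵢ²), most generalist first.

Species D > Species C > Species A

Σp_Dᵢ² = 0.17² + 0.17² + 0.16² + 0.25² + 0.25² = 0.0289 + 0.0289 + 0.0256 + 0.0625 + 0.0625 = 0.2084
B_D = 1 / 0.2084 = 4.7985
Σp_Aᵢ² = 0.38² + 0.11² + 0.02² + 0.07² + 0.42² = 0.1444 + 0.0121 + 0.0004 + 0.0049 + 0.1764 = 0.3382
B_A = 1 / 0.3382 = 2.9568
Σp_Cᵢ² = 0.30² + 0.07² + 0.36² + 0.02² + 0.25² = 0.0900 + 0.0049 + 0.1296 + 0.0004 + 0.0625 = 0.2874
B_C = 1 / 0.2874 = 3.4795
Ranking by B (broadest → narrowest): Species D (4.80) > Species C (3.48) > Species A (2.96)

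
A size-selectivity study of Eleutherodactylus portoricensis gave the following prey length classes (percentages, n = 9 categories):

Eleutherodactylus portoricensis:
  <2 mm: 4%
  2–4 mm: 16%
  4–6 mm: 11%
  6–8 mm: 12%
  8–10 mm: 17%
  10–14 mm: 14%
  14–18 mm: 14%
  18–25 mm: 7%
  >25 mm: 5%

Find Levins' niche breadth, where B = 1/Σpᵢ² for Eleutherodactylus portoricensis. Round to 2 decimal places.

Convert percentages to proportions (divide by 100).
Σpᵢ² = 0.04² + 0.16² + 0.11² + 0.12² + 0.17² + 0.14² + 0.14² + 0.07² + 0.05² = 0.0016 + 0.0256 + 0.0121 + 0.0144 + 0.0289 + 0.0196 + 0.0196 + 0.0049 + 0.0025 = 0.1292
B = 1 / 0.1292 = 7.7399

7.74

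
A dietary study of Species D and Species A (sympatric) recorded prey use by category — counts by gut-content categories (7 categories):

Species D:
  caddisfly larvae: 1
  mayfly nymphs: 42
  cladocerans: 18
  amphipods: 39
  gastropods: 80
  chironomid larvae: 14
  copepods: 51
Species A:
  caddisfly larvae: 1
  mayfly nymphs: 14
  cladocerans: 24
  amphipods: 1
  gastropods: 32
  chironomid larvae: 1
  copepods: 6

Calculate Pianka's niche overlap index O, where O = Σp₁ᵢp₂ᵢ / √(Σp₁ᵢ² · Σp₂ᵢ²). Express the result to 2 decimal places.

0.81

Proportions for Species D (n=245): 1/245=0.0041, 42/245=0.1714, 18/245=0.0735, 39/245=0.1592, 80/245=0.3265, 14/245=0.0571, 51/245=0.2082
Proportions for Species A (n=79): 1/79=0.0127, 14/79=0.1772, 24/79=0.3038, 1/79=0.0127, 32/79=0.4051, 1/79=0.0127, 6/79=0.0759
Σ p₁ᵢp₂ᵢ = 0.000052 + 0.030372 + 0.022329 + 0.002022 + 0.132265 + 0.000725 + 0.015802 = 0.203567
Σp_1ᵢ² = 0.0041² + 0.1714² + 0.0735² + 0.1592² + 0.3265² + 0.0571² + 0.2082² = 0.000017 + 0.029378 + 0.005402 + 0.025345 + 0.106602 + 0.003260 + 0.043347 = 0.213351
Σp_2ᵢ² = 0.0127² + 0.1772² + 0.3038² + 0.0127² + 0.4051² + 0.0127² + 0.0759² = 0.000161 + 0.031400 + 0.092294 + 0.000161 + 0.164106 + 0.000161 + 0.005761 = 0.294044
O = 0.203567 / √(0.213351 × 0.294044) = 0.203567 / 0.2504687 = 0.8127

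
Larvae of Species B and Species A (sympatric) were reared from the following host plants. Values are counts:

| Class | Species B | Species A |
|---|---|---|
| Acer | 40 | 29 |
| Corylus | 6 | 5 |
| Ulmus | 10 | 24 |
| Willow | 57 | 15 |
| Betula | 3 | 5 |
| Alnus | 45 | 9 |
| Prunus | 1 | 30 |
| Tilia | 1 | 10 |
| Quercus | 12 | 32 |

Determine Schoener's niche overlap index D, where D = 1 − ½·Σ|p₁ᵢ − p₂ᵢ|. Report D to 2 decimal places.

Proportions for Species B (n=175): 40/175=0.2286, 6/175=0.0343, 10/175=0.0571, 57/175=0.3257, 3/175=0.0171, 45/175=0.2571, 1/175=0.0057, 1/175=0.0057, 12/175=0.0686
Proportions for Species A (n=159): 29/159=0.1824, 5/159=0.0314, 24/159=0.1509, 15/159=0.0943, 5/159=0.0314, 9/159=0.0566, 30/159=0.1887, 10/159=0.0629, 32/159=0.2013
Σ|p₁ᵢ − p₂ᵢ| = 0.0462 + 0.0029 + 0.0938 + 0.2314 + 0.0143 + 0.2005 + 0.1830 + 0.0572 + 0.1327 = 0.9620
D = 1 − ½ × 0.9620 = 1 − 0.48100 = 0.51900

0.52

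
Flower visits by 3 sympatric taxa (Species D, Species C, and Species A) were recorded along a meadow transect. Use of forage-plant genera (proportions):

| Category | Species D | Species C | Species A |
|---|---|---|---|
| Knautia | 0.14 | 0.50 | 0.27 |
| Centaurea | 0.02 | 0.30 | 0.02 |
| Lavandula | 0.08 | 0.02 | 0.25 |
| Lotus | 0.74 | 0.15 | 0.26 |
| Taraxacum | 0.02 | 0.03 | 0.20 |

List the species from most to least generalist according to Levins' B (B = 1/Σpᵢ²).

Species A > Species C > Species D

Σp_Dᵢ² = 0.14² + 0.02² + 0.08² + 0.74² + 0.02² = 0.0196 + 0.0004 + 0.0064 + 0.5476 + 0.0004 = 0.5744
B_D = 1 / 0.5744 = 1.7409
Σp_Cᵢ² = 0.50² + 0.30² + 0.02² + 0.15² + 0.03² = 0.2500 + 0.0900 + 0.0004 + 0.0225 + 0.0009 = 0.3638
B_C = 1 / 0.3638 = 2.7488
Σp_Aᵢ² = 0.27² + 0.02² + 0.25² + 0.26² + 0.20² = 0.0729 + 0.0004 + 0.0625 + 0.0676 + 0.0400 = 0.2434
B_A = 1 / 0.2434 = 4.1085
Ranking by B (broadest → narrowest): Species A (4.11) > Species C (2.75) > Species D (1.74)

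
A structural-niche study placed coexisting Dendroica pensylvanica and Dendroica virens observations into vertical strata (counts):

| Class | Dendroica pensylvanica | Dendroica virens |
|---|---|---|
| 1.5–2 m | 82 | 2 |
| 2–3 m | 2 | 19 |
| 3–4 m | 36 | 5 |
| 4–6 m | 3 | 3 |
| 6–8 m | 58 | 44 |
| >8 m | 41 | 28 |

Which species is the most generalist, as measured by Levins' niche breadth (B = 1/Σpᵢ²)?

Dendroica pensylvanica

Proportions for Dendroica pensylvanica (n=222): 82/222=0.3694, 2/222=0.0090, 36/222=0.1622, 3/222=0.0135, 58/222=0.2613, 41/222=0.1847
Proportions for Dendroica virens (n=101): 2/101=0.0198, 19/101=0.1881, 5/101=0.0495, 3/101=0.0297, 44/101=0.4356, 28/101=0.2772
Σp_pensᵢ² = 0.3694² + 0.0090² + 0.1622² + 0.0135² + 0.2613² + 0.1847² = 0.136456 + 0.000081 + 0.026309 + 0.000182 + 0.068278 + 0.034114 = 0.265420
B_pens = 1 / 0.265420 = 3.7676
Σp_vireᵢ² = 0.0198² + 0.1881² + 0.0495² + 0.0297² + 0.4356² + 0.2772² = 0.000392 + 0.035382 + 0.002450 + 0.000882 + 0.189747 + 0.076840 = 0.305693
B_vire = 1 / 0.305693 = 3.2713
Highest B → broadest niche (most generalist): Dendroica pensylvanica (B = 3.77).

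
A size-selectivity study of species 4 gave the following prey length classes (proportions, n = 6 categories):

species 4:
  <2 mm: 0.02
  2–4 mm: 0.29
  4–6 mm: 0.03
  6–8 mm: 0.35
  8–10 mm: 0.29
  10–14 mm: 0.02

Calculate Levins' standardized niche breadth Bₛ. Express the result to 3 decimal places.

0.484

Σpᵢ² = 0.02² + 0.29² + 0.03² + 0.35² + 0.29² + 0.02² = 0.0004 + 0.0841 + 0.0009 + 0.1225 + 0.0841 + 0.0004 = 0.2924
B = 1 / 0.2924 = 3.41997
Bₛ = (B − 1)/(n − 1) = (3.41997 − 1)/(6 − 1) = 2.41997/5 = 0.48399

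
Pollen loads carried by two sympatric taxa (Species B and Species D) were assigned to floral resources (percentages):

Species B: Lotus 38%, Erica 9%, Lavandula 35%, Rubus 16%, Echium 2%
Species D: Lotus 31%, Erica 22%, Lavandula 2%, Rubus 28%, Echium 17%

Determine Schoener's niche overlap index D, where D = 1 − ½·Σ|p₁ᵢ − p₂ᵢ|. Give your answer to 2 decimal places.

Convert percentages to proportions (divide by 100).
Σ|p₁ᵢ − p₂ᵢ| = 0.07 + 0.13 + 0.33 + 0.12 + 0.15 = 0.80
D = 1 − ½ × 0.80 = 1 − 0.400 = 0.6000

0.60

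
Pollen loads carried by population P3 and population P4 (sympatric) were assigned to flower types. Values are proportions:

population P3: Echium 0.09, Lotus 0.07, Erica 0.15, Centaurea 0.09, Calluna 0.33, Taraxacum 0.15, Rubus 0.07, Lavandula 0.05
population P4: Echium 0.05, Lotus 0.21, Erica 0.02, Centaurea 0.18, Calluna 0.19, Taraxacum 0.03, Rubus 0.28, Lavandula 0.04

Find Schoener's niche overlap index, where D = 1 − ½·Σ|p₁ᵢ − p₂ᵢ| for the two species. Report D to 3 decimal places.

0.560

Σ|p₁ᵢ − p₂ᵢ| = 0.04 + 0.14 + 0.13 + 0.09 + 0.14 + 0.12 + 0.21 + 0.01 = 0.88
D = 1 − ½ × 0.88 = 1 − 0.440 = 0.56000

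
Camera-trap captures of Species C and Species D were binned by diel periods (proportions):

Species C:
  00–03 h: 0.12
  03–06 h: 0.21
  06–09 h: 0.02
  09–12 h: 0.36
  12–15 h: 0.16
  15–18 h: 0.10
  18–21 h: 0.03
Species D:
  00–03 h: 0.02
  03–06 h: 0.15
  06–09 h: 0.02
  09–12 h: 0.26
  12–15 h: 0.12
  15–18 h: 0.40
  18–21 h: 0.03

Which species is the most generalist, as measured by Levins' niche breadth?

Σp_Cᵢ² = 0.12² + 0.21² + 0.02² + 0.36² + 0.16² + 0.10² + 0.03² = 0.0144 + 0.0441 + 0.0004 + 0.1296 + 0.0256 + 0.0100 + 0.0009 = 0.2250
B_C = 1 / 0.2250 = 4.4444
Σp_Dᵢ² = 0.02² + 0.15² + 0.02² + 0.26² + 0.12² + 0.40² + 0.03² = 0.0004 + 0.0225 + 0.0004 + 0.0676 + 0.0144 + 0.1600 + 0.0009 = 0.2662
B_D = 1 / 0.2662 = 3.7566
Highest B → broadest niche (most generalist): Species C (B = 4.44).

Species C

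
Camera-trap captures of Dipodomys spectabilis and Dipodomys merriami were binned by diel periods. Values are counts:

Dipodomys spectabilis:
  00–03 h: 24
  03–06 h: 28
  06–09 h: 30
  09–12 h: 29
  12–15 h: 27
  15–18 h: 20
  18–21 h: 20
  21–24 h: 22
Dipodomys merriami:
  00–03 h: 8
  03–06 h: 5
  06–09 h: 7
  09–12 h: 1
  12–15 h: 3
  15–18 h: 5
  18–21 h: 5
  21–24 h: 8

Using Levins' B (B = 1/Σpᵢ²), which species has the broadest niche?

Dipodomys spectabilis

Proportions for Dipodomys spectabilis (n=200): 24/200=0.1200, 28/200=0.1400, 30/200=0.1500, 29/200=0.1450, 27/200=0.1350, 20/200=0.1000, 20/200=0.1000, 22/200=0.1100
Proportions for Dipodomys merriami (n=42): 8/42=0.1905, 5/42=0.1190, 7/42=0.1667, 1/42=0.0238, 3/42=0.0714, 5/42=0.1190, 5/42=0.1190, 8/42=0.1905
Σp_specᵢ² = 0.1200² + 0.1400² + 0.1500² + 0.1450² + 0.1350² + 0.1000² + 0.1000² + 0.1100² = 0.014400 + 0.019600 + 0.022500 + 0.021025 + 0.018225 + 0.010000 + 0.010000 + 0.012100 = 0.127850
B_spec = 1 / 0.127850 = 7.8217
Σp_merrᵢ² = 0.1905² + 0.1190² + 0.1667² + 0.0238² + 0.0714² + 0.1190² + 0.1190² + 0.1905² = 0.036290 + 0.014161 + 0.027789 + 0.000566 + 0.005098 + 0.014161 + 0.014161 + 0.036290 = 0.148516
B_merr = 1 / 0.148516 = 6.7333
Highest B → broadest niche (most generalist): Dipodomys spectabilis (B = 7.82).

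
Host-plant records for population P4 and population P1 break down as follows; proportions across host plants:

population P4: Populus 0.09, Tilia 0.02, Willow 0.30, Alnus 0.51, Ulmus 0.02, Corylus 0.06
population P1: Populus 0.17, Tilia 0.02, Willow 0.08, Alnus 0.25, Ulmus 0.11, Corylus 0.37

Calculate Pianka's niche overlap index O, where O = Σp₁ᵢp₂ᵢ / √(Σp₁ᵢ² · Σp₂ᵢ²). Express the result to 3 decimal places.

0.640

Σ p₁ᵢp₂ᵢ = 0.0153 + 0.0004 + 0.0240 + 0.1275 + 0.0022 + 0.0222 = 0.1916
Σp_1ᵢ² = 0.09² + 0.02² + 0.30² + 0.51² + 0.02² + 0.06² = 0.0081 + 0.0004 + 0.0900 + 0.2601 + 0.0004 + 0.0036 = 0.3626
Σp_2ᵢ² = 0.17² + 0.02² + 0.08² + 0.25² + 0.11² + 0.37² = 0.0289 + 0.0004 + 0.0064 + 0.0625 + 0.0121 + 0.1369 = 0.2472
O = 0.1916 / √(0.3626 × 0.2472) = 0.1916 / 0.299391 = 0.63997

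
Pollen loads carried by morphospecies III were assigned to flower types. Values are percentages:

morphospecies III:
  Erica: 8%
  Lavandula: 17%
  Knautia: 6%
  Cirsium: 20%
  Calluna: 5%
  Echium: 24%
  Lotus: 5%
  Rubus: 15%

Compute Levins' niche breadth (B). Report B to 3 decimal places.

6.098

Convert percentages to proportions (divide by 100).
Σpᵢ² = 0.08² + 0.17² + 0.06² + 0.20² + 0.05² + 0.24² + 0.05² + 0.15² = 0.0064 + 0.0289 + 0.0036 + 0.0400 + 0.0025 + 0.0576 + 0.0025 + 0.0225 = 0.1640
B = 1 / 0.1640 = 6.09756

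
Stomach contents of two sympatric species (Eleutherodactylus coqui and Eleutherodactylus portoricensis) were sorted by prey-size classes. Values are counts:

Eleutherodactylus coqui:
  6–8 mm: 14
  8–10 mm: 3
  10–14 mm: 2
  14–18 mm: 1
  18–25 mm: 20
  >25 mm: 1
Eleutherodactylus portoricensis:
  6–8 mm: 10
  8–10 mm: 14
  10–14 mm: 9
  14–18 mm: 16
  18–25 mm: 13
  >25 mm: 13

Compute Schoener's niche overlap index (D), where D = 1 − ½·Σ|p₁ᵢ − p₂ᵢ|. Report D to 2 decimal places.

0.48

Proportions for Eleutherodactylus coqui (n=41): 14/41=0.3415, 3/41=0.0732, 2/41=0.0488, 1/41=0.0244, 20/41=0.4878, 1/41=0.0244
Proportions for Eleutherodactylus portoricensis (n=75): 10/75=0.1333, 14/75=0.1867, 9/75=0.1200, 16/75=0.2133, 13/75=0.1733, 13/75=0.1733
Σ|p₁ᵢ − p₂ᵢ| = 0.2082 + 0.1135 + 0.0712 + 0.1889 + 0.3145 + 0.1489 = 1.0452
D = 1 − ½ × 1.0452 = 1 − 0.52260 = 0.47740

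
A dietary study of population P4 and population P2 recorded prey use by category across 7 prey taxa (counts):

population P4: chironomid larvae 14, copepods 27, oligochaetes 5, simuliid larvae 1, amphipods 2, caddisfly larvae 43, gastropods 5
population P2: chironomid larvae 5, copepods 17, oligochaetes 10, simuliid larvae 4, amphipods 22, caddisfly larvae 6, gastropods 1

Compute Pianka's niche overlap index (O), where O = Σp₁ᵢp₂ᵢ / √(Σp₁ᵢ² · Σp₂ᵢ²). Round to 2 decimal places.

0.54

Proportions for population P4 (n=97): 14/97=0.1443, 27/97=0.2784, 5/97=0.0515, 1/97=0.0103, 2/97=0.0206, 43/97=0.4433, 5/97=0.0515
Proportions for population P2 (n=65): 5/65=0.0769, 17/65=0.2615, 10/65=0.1538, 4/65=0.0615, 22/65=0.3385, 6/65=0.0923, 1/65=0.0154
Σ p₁ᵢp₂ᵢ = 0.011097 + 0.072802 + 0.007921 + 0.000633 + 0.006973 + 0.040917 + 0.000793 = 0.141136
Σp_1ᵢ² = 0.1443² + 0.2784² + 0.0515² + 0.0103² + 0.0206² + 0.4433² + 0.0515² = 0.020822 + 0.077507 + 0.002652 + 0.000106 + 0.000424 + 0.196515 + 0.002652 = 0.300678
Σp_2ᵢ² = 0.0769² + 0.2615² + 0.1538² + 0.0615² + 0.3385² + 0.0923² + 0.0154² = 0.005914 + 0.068382 + 0.023654 + 0.003782 + 0.114582 + 0.008519 + 0.000237 = 0.225070
O = 0.141136 / √(0.300678 × 0.225070) = 0.141136 / 0.2601415 = 0.5425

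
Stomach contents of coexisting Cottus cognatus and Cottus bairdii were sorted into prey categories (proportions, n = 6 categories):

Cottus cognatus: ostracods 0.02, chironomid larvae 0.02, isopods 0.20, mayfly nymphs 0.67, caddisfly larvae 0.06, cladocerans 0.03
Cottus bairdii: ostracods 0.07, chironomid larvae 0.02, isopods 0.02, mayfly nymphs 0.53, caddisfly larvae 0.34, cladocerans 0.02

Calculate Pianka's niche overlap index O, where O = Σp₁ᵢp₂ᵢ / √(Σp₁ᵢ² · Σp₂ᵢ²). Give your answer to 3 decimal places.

Σ p₁ᵢp₂ᵢ = 0.0014 + 0.0004 + 0.0040 + 0.3551 + 0.0204 + 0.0006 = 0.3819
Σp_1ᵢ² = 0.02² + 0.02² + 0.20² + 0.67² + 0.06² + 0.03² = 0.0004 + 0.0004 + 0.0400 + 0.4489 + 0.0036 + 0.0009 = 0.4942
Σp_2ᵢ² = 0.07² + 0.02² + 0.02² + 0.53² + 0.34² + 0.02² = 0.0049 + 0.0004 + 0.0004 + 0.2809 + 0.1156 + 0.0004 = 0.4026
O = 0.3819 / √(0.4942 × 0.4026) = 0.3819 / 0.446055 = 0.85617

0.856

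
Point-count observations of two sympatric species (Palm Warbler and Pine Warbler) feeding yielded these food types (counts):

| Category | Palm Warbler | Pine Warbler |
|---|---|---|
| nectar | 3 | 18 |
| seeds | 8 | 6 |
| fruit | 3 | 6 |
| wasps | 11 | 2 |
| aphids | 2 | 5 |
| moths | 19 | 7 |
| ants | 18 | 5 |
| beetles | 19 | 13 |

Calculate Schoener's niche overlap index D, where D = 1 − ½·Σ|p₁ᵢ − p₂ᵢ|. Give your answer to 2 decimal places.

0.63

Proportions for Palm Warbler (n=83): 3/83=0.0361, 8/83=0.0964, 3/83=0.0361, 11/83=0.1325, 2/83=0.0241, 19/83=0.2289, 18/83=0.2169, 19/83=0.2289
Proportions for Pine Warbler (n=62): 18/62=0.2903, 6/62=0.0968, 6/62=0.0968, 2/62=0.0323, 5/62=0.0806, 7/62=0.1129, 5/62=0.0806, 13/62=0.2097
Σ|p₁ᵢ − p₂ᵢ| = 0.2542 + 0.0004 + 0.0607 + 0.1002 + 0.0565 + 0.1160 + 0.1363 + 0.0192 = 0.7435
D = 1 − ½ × 0.7435 = 1 − 0.37175 = 0.62825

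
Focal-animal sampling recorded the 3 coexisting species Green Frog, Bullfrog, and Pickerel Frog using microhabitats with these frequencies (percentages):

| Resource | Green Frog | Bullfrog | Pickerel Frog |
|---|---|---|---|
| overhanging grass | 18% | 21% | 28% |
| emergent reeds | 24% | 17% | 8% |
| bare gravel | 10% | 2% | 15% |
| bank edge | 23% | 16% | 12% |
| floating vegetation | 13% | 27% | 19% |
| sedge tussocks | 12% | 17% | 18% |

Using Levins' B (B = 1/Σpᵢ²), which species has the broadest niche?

Green Frog

Convert percentages to proportions (divide by 100).
Σp_Greeᵢ² = 0.18² + 0.24² + 0.10² + 0.23² + 0.13² + 0.12² = 0.0324 + 0.0576 + 0.0100 + 0.0529 + 0.0169 + 0.0144 = 0.1842
B_Gree = 1 / 0.1842 = 5.4289
Σp_Bullᵢ² = 0.21² + 0.17² + 0.02² + 0.16² + 0.27² + 0.17² = 0.0441 + 0.0289 + 0.0004 + 0.0256 + 0.0729 + 0.0289 = 0.2008
B_Bull = 1 / 0.2008 = 4.9801
Σp_Pickᵢ² = 0.28² + 0.08² + 0.15² + 0.12² + 0.19² + 0.18² = 0.0784 + 0.0064 + 0.0225 + 0.0144 + 0.0361 + 0.0324 = 0.1902
B_Pick = 1 / 0.1902 = 5.2576
Highest B → broadest niche (most generalist): Green Frog (B = 5.43).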